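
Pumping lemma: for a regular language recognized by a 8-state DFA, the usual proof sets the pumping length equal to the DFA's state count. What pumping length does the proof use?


Pumping lemma for regular languages (standard proof):
Take p = |Q|, the number of DFA states.
Any string of length >= |Q| passes through |Q|+1 states while reading its first |Q| symbols,
so by pigeonhole some state repeats, giving the loop that can be pumped.
Here |Q| = 8
Therefore the proof uses p = 8

8


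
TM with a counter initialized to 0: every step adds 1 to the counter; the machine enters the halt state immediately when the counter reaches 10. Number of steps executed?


Counter starts at 0. Counting sequence:
  Step 1: counter = 1
  Step 2: counter = 2
  Step 3: counter = 3
  Step 4: counter = 4
  Step 5: counter = 5
  Step 6: counter = 6
  ...
  Step 10: counter = 10
Counter reached 10 -> halt
Total steps = 10

10


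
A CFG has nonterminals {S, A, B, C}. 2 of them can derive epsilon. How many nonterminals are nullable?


Nonterminals: {S, A, B, C}
A nonterminal is nullable if it can derive epsilon
Counting nullable nonterminals: 2
Total nullable = 2

2


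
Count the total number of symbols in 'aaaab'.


String: 'aaaab'
Counting characters:
  'a' appears 4 time(s)
  'b' appears 1 time(s)
Total length = 4 + 1 = 5

5


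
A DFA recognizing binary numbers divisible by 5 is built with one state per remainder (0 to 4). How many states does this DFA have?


Divisibility by 5 is tracked via the remainder mod 5: 0, 1, ..., 4
The construction assigns one state to each remainder
Number of remainders = 5

5


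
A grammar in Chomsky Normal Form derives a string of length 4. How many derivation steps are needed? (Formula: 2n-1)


Chomsky Normal Form derivation:
String length n = 4
Each step either:
  - Splits a nonterminal into two (n-1 such steps)
  - Converts a nonterminal to terminal (n such steps)
Total = (n-1) + n = 2n - 1
= 2(4) - 1
= 8 - 1
= 7

7


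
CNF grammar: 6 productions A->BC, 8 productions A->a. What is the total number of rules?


CNF allows two rule forms:
  A -> BC (binary): 6 rules
  A -> a (terminal): 8 rules
Total = 6 + 8 = 14

14


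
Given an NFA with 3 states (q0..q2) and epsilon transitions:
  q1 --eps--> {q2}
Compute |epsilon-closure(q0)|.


Starting from q0
Initialize closure = {q0}
q0 has no outgoing epsilon transitions -> nothing to add
Final closure: {q0}
Size = 1

1


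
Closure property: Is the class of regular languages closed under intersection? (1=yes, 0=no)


Regular languages are closed under all standard operations:
- Union: Yes (product construction)
- Intersection: Yes (product construction)
- Complement: Yes (swap accept/reject)
- Concatenation: Yes (NFA construction)
Operation: intersection -> Closed

1


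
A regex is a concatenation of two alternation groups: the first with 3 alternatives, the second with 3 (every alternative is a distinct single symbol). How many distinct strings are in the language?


First group: 3 alternatives
Second group: 3 alternatives
Concatenation: each choice from group 1 pairs with each from group 2
Total = 3 x 3 = 9

9


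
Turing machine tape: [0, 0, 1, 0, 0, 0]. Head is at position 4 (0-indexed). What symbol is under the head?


Tape: [0, 0, 1, 0, 0, 0]
Positions: 0 1 2 3 4 5
Values:    0 0 1 0 0 0
Head at position 4
tape[4] = 0

0


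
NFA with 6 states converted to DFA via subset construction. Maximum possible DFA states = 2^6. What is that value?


NFA has 6 states
Subset construction: each DFA state = subset of NFA states
Maximum subsets = 2^6
2^6 = 64

64


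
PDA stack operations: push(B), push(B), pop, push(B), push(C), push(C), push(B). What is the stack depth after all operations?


Tracing stack operations:
  push(B) -> stack = [B], depth=1
  push(B) -> stack = [B,B], depth=2
  pop -> removed B, stack = [B], depth=1
  push(B) -> stack = [B,B], depth=2
  push(C) -> stack = [B,B,C], depth=3
  push(C) -> stack = [B,B,C,C], depth=4
  push(B) -> stack = [B,B,C,C,B], depth=5
Final depth = 5

5


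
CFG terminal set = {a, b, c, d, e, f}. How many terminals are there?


Terminal symbols: a, b, c, d, e, f
Counting each: a (#1), b (#2), c (#3), d (#4), e (#5), f (#6)
Total = 6

6


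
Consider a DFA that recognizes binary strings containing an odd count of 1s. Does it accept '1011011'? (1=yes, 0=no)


DFA has 2 states: q_even (start, accept=no) and q_odd
Processing string '1011011' character by character:
  Position 0: read '1', 1-count=1 -> q_odd
  Position 1: read '0', 1-count=1 -> q_odd (no change)
  Position 2: read '1', 1-count=2 -> q_even
  Position 3: read '1', 1-count=3 -> q_odd
  Position 4: read '0', 1-count=3 -> q_odd (no change)
  Position 5: read '1', 1-count=4 -> q_even
  Position 6: read '1', 1-count=5 -> q_odd
Final state: q_odd, total 1s = 5 (odd); the DFA requires an odd count -> accept

1


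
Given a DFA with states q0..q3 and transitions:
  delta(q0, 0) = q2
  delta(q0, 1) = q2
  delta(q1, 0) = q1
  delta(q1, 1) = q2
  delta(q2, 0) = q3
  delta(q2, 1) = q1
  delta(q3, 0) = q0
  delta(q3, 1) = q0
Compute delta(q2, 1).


Looking up transition function:
delta(q2, 1) in the table
Row: q2, Column: 1
Result: q1

q1


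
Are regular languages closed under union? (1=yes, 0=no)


Regular languages are closed under:
- Union (DFA product construction)
- Intersection (DFA product construction)
- Complement (swap accept/reject states)
- Concatenation (NFA construction)
- Kleene star (NFA construction)
union is in this list
Therefore: closed

1


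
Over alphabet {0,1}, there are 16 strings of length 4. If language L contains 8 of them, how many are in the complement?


Alphabet: {0,1}
String length: 4
Total strings of length 4 = 2^4 = 16
Strings in L = 8
Complement = total - |L|
= 16 - 8
= 8

8


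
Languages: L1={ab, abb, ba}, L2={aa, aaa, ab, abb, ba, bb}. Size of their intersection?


L1 = {ab, abb, ba}
L2 = {aa, aaa, ab, abb, ba, bb}
Checking each string in L1 against L2:
  'ab': in L2? Yes
  'abb': in L2? Yes
  'ba': in L2? Yes
Intersection = {ab, abb, ba}
|L1 ∩ L2| = 3

3


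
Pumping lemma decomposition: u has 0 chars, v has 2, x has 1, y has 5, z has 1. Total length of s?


|s| = |u| + |v| + |x| + |y| + |z|
= 0 + 2 + 1 + 5 + 1
= 2 + 1 + 6
= 3 + 6
= 9

9


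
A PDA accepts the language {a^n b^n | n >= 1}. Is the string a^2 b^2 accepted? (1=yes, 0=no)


Language requires equal numbers of a's and b's
PDA pushes for each 'a', pops for each 'b'
Number of a's = 2
Number of b's = 2
2 == 2 -> Accept

1


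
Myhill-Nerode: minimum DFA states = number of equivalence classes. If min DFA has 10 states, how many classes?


Myhill-Nerode theorem:
Number of equivalence classes = number of states in minimal DFA
Minimal DFA states = 10
Therefore equivalence classes = 10

10


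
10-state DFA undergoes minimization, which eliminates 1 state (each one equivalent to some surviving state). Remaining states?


Original DFA: 10 states
Redundant states removed: 1
Minimized states = original - removed
= 10 - 1
= 9

9


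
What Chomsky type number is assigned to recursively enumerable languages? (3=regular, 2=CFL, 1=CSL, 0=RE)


Chomsky hierarchy levels:
  Type 3: Regular (DFA/NFA/regex)
  Type 2: Context-free (PDA)
  Type 1: Context-sensitive
  Type 0: Recursively enumerable (TM)
'recursively enumerable' corresponds to Type 0

0


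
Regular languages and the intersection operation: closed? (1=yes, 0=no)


Regular languages are closed under all standard operations:
- Union: Yes (product construction)
- Intersection: Yes (product construction)
- Complement: Yes (swap accept/reject)
- Concatenation: Yes (NFA construction)
Operation: intersection -> Closed

1


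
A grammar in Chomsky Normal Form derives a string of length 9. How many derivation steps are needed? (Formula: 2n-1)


Chomsky Normal Form derivation:
String length n = 9
Each step either:
  - Splits a nonterminal into two (n-1 such steps)
  - Converts a nonterminal to terminal (n such steps)
Total = (n-1) + n = 2n - 1
= 2(9) - 1
= 18 - 1
= 17

17


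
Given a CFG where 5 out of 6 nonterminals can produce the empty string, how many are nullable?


Nonterminals: {S, A, B, C, D, E}
A nonterminal is nullable if it can derive epsilon
Counting nullable nonterminals: 5
Total nullable = 5

5


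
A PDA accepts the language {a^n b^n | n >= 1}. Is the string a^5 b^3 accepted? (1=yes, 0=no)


Language requires equal numbers of a's and b's
PDA pushes for each 'a', pops for each 'b'
Number of a's = 5
Number of b's = 3
5 != 3 -> Reject

0


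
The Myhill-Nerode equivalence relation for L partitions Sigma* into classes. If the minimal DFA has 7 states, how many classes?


Myhill-Nerode theorem:
Number of equivalence classes = number of states in minimal DFA
Minimal DFA states = 7
Therefore equivalence classes = 7

7


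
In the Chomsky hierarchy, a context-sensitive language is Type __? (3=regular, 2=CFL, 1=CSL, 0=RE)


Chomsky hierarchy levels:
  Type 3: Regular (DFA/NFA/regex)
  Type 2: Context-free (PDA)
  Type 1: Context-sensitive
  Type 0: Recursively enumerable (TM)
'context-sensitive' corresponds to Type 1

1


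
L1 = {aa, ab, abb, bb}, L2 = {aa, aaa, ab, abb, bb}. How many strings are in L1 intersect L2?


L1 = {aa, ab, abb, bb}
L2 = {aa, aaa, ab, abb, bb}
Checking each string in L1 against L2:
  'aa': in L2? Yes
  'ab': in L2? Yes
  'abb': in L2? Yes
  'bb': in L2? Yes
Intersection = {aa, ab, abb, bb}
|L1 ∩ L2| = 4

4


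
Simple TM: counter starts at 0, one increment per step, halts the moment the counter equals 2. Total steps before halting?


Counter starts at 0. Counting sequence:
  Step 1: counter = 1
  Step 2: counter = 2
Counter reached 2 -> halt
Total steps = 2

2


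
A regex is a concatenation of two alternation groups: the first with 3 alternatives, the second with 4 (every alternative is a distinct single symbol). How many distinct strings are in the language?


First group: 3 alternatives
Second group: 4 alternatives
Concatenation: each choice from group 1 pairs with each from group 2
Total = 3 x 4 = 12

12


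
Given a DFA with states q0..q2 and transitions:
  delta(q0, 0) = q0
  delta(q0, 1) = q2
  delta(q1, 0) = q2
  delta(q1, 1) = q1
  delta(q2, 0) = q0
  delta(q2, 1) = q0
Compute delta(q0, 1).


Looking up transition function:
delta(q0, 1) in the table
Row: q0, Column: 1
Result: q2

q2


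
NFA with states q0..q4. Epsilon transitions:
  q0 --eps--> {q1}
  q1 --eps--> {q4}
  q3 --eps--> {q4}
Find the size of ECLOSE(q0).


Starting from q0
Initialize closure = {q0}
Follow epsilon from q0 -> add q1
Follow epsilon from q1 -> add q4
Final closure: {q0, q1, q4}
Size = 3

3


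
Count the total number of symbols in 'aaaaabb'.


String: 'aaaaabb'
Counting characters:
  'a' appears 5 time(s)
  'b' appears 2 time(s)
Total length = 5 + 2 = 7

7


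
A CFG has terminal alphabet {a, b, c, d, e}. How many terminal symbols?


Terminal symbols: a, b, c, d, e
Counting each: a (#1), b (#2), c (#3), d (#4), e (#5)
Total = 5

5


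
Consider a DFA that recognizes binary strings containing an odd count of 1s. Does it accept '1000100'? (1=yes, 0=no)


DFA has 2 states: q_even (start, accept=no) and q_odd
Processing string '1000100' character by character:
  Position 0: read '1', 1-count=1 -> q_odd
  Position 1: read '0', 1-count=1 -> q_odd (no change)
  Position 2: read '0', 1-count=1 -> q_odd (no change)
  Position 3: read '0', 1-count=1 -> q_odd (no change)
  Position 4: read '1', 1-count=2 -> q_even
  Position 5: read '0', 1-count=2 -> q_even (no change)
  Position 6: read '0', 1-count=2 -> q_even (no change)
Final state: q_even, total 1s = 2 (even); the DFA requires an odd count -> reject

0


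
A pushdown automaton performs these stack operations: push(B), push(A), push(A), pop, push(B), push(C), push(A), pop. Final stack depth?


Tracing stack operations:
  push(B) -> stack = [B], depth=1
  push(A) -> stack = [B,A], depth=2
  push(A) -> stack = [B,A,A], depth=3
  pop -> removed A, stack = [B,A], depth=2
  push(B) -> stack = [B,A,B], depth=3
  push(C) -> stack = [B,A,B,C], depth=4
  push(A) -> stack = [B,A,B,C,A], depth=5
  pop -> removed A, stack = [B,A,B,C], depth=4
Final depth = 4

4


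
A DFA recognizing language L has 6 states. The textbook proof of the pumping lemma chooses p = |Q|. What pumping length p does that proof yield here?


Pumping lemma for regular languages (standard proof):
Take p = |Q|, the number of DFA states.
Any string of length >= |Q| passes through |Q|+1 states while reading its first |Q| symbols,
so by pigeonhole some state repeats, giving the loop that can be pumped.
Here |Q| = 6
Therefore the proof uses p = 6

6


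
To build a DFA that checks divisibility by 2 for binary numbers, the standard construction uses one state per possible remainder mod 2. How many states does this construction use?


Divisibility by 2 is tracked via the remainder mod 2: 0, 1, ..., 1
The construction assigns one state to each remainder
Number of remainders = 2

2


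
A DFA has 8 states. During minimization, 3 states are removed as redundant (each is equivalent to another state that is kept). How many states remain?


Original DFA: 8 states
Redundant states removed: 3
Minimized states = original - removed
= 8 - 3
= 5

5


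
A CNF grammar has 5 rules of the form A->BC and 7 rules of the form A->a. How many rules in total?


CNF allows two rule forms:
  A -> BC (binary): 5 rules
  A -> a (terminal): 7 rules
Total = 5 + 7 = 12

12


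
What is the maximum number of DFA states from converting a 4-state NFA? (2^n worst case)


NFA has 4 states
Subset construction: each DFA state = subset of NFA states
Maximum subsets = 2^4
2^4 = 16

16


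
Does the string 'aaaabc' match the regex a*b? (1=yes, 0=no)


Pattern: a*b
String: 'aaaabc'
Pattern requires: zero or more 'a's followed by exactly one 'b'
Found 4 leading 'a's
Remaining: 'bc'
Remaining is not 'b' -> no match
Result: 0

0


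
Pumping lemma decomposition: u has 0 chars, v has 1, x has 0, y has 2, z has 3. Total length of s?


|s| = |u| + |v| + |x| + |y| + |z|
= 0 + 1 + 0 + 2 + 3
= 1 + 0 + 5
= 1 + 5
= 6

6


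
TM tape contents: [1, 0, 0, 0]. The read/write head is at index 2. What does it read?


Tape: [1, 0, 0, 0]
Positions: 0 1 2 3
Values:    1 0 0 0
Head at position 2
tape[2] = 0

0


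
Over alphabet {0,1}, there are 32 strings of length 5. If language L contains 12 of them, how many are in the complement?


Alphabet: {0,1}
String length: 5
Total strings of length 5 = 2^5 = 32
Strings in L = 12
Complement = total - |L|
= 32 - 12
= 20

20


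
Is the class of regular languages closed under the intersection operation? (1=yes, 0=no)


Regular languages are closed under:
- Union (DFA product construction)
- Intersection (DFA product construction)
- Complement (swap accept/reject states)
- Concatenation (NFA construction)
- Kleene star (NFA construction)
intersection is in this list
Therefore: closed

1


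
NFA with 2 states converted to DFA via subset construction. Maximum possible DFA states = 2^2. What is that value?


NFA has 2 states
Subset construction: each DFA state = subset of NFA states
Maximum subsets = 2^2
2^2 = 4

4


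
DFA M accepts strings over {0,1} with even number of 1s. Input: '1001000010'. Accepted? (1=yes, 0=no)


DFA has 2 states: q_even (start, accept=yes) and q_odd
Processing string '1001000010' character by character:
  Position 0: read '1', 1-count=1 -> q_odd
  Position 1: read '0', 1-count=1 -> q_odd (no change)
  Position 2: read '0', 1-count=1 -> q_odd (no change)
  Position 3: read '1', 1-count=2 -> q_even
  Position 4: read '0', 1-count=2 -> q_even (no change)
  Position 5: read '0', 1-count=2 -> q_even (no change)
  Position 6: read '0', 1-count=2 -> q_even (no change)
  Position 7: read '0', 1-count=2 -> q_even (no change)
  Position 8: read '1', 1-count=3 -> q_odd
  Position 9: read '0', 1-count=3 -> q_odd (no change)
Final state: q_odd, total 1s = 3 (odd); the DFA requires an even count -> reject

0


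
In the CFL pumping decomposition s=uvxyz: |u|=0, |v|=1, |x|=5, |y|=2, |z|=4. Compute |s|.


|s| = |u| + |v| + |x| + |y| + |z|
= 0 + 1 + 5 + 2 + 4
= 1 + 5 + 6
= 6 + 6
= 12

12


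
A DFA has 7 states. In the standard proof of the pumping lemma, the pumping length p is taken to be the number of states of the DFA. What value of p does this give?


Pumping lemma for regular languages (standard proof):
Take p = |Q|, the number of DFA states.
Any string of length >= |Q| passes through |Q|+1 states while reading its first |Q| symbols,
so by pigeonhole some state repeats, giving the loop that can be pumped.
Here |Q| = 7
Therefore the proof uses p = 7

7


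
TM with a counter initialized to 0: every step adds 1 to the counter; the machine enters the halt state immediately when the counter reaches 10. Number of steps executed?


Counter starts at 0. Counting sequence:
  Step 1: counter = 1
  Step 2: counter = 2
  Step 3: counter = 3
  Step 4: counter = 4
  Step 5: counter = 5
  Step 6: counter = 6
  ...
  Step 10: counter = 10
Counter reached 10 -> halt
Total steps = 10

10


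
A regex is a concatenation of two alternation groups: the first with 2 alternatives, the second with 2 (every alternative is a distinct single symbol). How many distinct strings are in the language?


First group: 2 alternatives
Second group: 2 alternatives
Concatenation: each choice from group 1 pairs with each from group 2
Total = 2 x 2 = 4

4


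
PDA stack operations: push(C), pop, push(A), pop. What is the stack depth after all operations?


Tracing stack operations:
  push(C) -> stack = [C], depth=1
  pop -> removed C, stack = [], depth=0
  push(A) -> stack = [A], depth=1
  pop -> removed A, stack = [], depth=0
Final depth = 0

0


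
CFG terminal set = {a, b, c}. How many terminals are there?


Terminal symbols: a, b, c
Counting each: a (#1), b (#2), c (#3)
Total = 3

3


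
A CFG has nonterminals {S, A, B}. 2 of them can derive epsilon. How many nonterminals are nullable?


Nonterminals: {S, A, B}
A nonterminal is nullable if it can derive epsilon
Counting nullable nonterminals: 2
Total nullable = 2

2


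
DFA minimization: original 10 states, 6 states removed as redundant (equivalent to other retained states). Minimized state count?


Original DFA: 10 states
Redundant states removed: 6
Minimized states = original - removed
= 10 - 6
= 4

4


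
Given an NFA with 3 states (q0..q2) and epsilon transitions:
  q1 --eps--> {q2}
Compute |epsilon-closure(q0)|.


Starting from q0
Initialize closure = {q0}
q0 has no outgoing epsilon transitions -> nothing to add
Final closure: {q0}
Size = 1

1


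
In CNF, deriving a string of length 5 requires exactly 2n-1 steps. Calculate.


Chomsky Normal Form derivation:
String length n = 5
Each step either:
  - Splits a nonterminal into two (n-1 such steps)
  - Converts a nonterminal to terminal (n such steps)
Total = (n-1) + n = 2n - 1
= 2(5) - 1
= 10 - 1
= 9

9


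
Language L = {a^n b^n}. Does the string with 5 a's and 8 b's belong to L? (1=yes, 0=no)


Language requires equal numbers of a's and b's
PDA pushes for each 'a', pops for each 'b'
Number of a's = 5
Number of b's = 8
5 != 8 -> Reject

0


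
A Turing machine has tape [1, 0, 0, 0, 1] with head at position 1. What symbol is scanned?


Tape: [1, 0, 0, 0, 1]
Positions: 0 1 2 3 4
Values:    1 0 0 0 1
Head at position 1
tape[1] = 0

0


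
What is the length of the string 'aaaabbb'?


String: 'aaaabbb'
Counting characters:
  'a' appears 4 time(s)
  'b' appears 3 time(s)
Total length = 4 + 3 = 7

7


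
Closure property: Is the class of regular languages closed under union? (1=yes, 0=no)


Regular languages are closed under all standard operations:
- Union: Yes (product construction)
- Intersection: Yes (product construction)
- Complement: Yes (swap accept/reject)
- Concatenation: Yes (NFA construction)
Operation: union -> Closed

1


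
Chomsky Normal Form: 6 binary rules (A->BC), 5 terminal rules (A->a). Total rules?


CNF allows two rule forms:
  A -> BC (binary): 6 rules
  A -> a (terminal): 5 rules
Total = 6 + 5 = 11

11


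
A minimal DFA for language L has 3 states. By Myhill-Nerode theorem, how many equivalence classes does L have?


Myhill-Nerode theorem:
Number of equivalence classes = number of states in minimal DFA
Minimal DFA states = 3
Therefore equivalence classes = 3

3


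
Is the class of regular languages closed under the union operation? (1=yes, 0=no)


Regular languages are closed under:
- Union (DFA product construction)
- Intersection (DFA product construction)
- Complement (swap accept/reject states)
- Concatenation (NFA construction)
- Kleene star (NFA construction)
union is in this list
Therefore: closed

1


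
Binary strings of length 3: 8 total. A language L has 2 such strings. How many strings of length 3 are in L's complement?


Alphabet: {0,1}
String length: 3
Total strings of length 3 = 2^3 = 8
Strings in L = 2
Complement = total - |L|
= 8 - 2
= 6

6


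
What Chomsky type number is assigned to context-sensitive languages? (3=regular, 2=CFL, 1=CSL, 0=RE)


Chomsky hierarchy levels:
  Type 3: Regular (DFA/NFA/regex)
  Type 2: Context-free (PDA)
  Type 1: Context-sensitive
  Type 0: Recursively enumerable (TM)
'context-sensitive' corresponds to Type 1

1


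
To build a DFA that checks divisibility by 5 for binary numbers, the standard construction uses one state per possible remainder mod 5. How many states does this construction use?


Divisibility by 5 is tracked via the remainder mod 5: 0, 1, ..., 4
The construction assigns one state to each remainder
Number of remainders = 5

5


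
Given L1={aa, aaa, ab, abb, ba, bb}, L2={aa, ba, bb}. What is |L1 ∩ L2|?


L1 = {aa, aaa, ab, abb, ba, bb}
L2 = {aa, ba, bb}
Checking each string in L1 against L2:
  'aa': in L2? Yes
  'aaa': in L2? No
  'ab': in L2? No
  'abb': in L2? No
  'ba': in L2? Yes
  'bb': in L2? Yes
Intersection = {aa, ba, bb}
|L1 ∩ L2| = 3

3


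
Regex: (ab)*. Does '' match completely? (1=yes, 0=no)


Pattern: (ab)*
String: ''
Pattern requires: zero or more repetitions of 'ab'
Pairs: []
All pairs are 'ab'? Yes
Result: 1

1


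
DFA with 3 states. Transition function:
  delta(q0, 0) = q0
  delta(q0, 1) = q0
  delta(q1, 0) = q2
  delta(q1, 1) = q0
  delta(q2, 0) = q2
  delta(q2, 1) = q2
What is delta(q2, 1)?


Looking up transition function:
delta(q2, 1) in the table
Row: q2, Column: 1
Result: q2

q2


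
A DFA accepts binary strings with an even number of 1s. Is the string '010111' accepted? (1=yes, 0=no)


DFA has 2 states: q_even (start, accept=yes) and q_odd
Processing string '010111' character by character:
  Position 0: read '0', 1-count=0 -> q_even (no change)
  Position 1: read '1', 1-count=1 -> q_odd
  Position 2: read '0', 1-count=1 -> q_odd (no change)
  Position 3: read '1', 1-count=2 -> q_even
  Position 4: read '1', 1-count=3 -> q_odd
  Position 5: read '1', 1-count=4 -> q_even
Final state: q_even, total 1s = 4 (even); the DFA requires an even count -> accept

1


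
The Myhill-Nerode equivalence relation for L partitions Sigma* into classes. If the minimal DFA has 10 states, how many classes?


Myhill-Nerode theorem:
Number of equivalence classes = number of states in minimal DFA
Minimal DFA states = 10
Therefore equivalence classes = 10

10


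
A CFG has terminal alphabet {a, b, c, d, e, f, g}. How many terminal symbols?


Terminal symbols: a, b, c, d, e, f, g
Counting each: a (#1), b (#2), c (#3), d (#4), e (#5), f (#6), g (#7)
Total = 7

7


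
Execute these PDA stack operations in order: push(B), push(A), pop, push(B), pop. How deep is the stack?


Tracing stack operations:
  push(B) -> stack = [B], depth=1
  push(A) -> stack = [B,A], depth=2
  pop -> removed A, stack = [B], depth=1
  push(B) -> stack = [B,B], depth=2
  pop -> removed B, stack = [B], depth=1
Final depth = 1

1


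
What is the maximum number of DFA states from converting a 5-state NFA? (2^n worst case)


NFA has 5 states
Subset construction: each DFA state = subset of NFA states
Maximum subsets = 2^5
2^5 = 32

32


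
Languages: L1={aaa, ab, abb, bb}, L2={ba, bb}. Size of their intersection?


L1 = {aaa, ab, abb, bb}
L2 = {ba, bb}
Checking each string in L1 against L2:
  'aaa': in L2? No
  'ab': in L2? No
  'abb': in L2? No
  'bb': in L2? Yes
Intersection = {bb}
|L1 ∩ L2| = 1

1


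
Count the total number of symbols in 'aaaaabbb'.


String: 'aaaaabbb'
Counting characters:
  'a' appears 5 time(s)
  'b' appears 3 time(s)
Total length = 5 + 3 = 8

8


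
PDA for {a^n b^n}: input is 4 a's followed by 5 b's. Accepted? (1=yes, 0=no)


Language requires equal numbers of a's and b's
PDA pushes for each 'a', pops for each 'b'
Number of a's = 4
Number of b's = 5
4 != 5 -> Reject

0


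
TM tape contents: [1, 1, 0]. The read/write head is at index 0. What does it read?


Tape: [1, 1, 0]
Positions: 0 1 2
Values:    1 1 0
Head at position 0
tape[0] = 1

1


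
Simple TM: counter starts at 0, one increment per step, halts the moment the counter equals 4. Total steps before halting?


Counter starts at 0. Counting sequence:
  Step 1: counter = 1
  Step 2: counter = 2
  Step 3: counter = 3
  Step 4: counter = 4
Counter reached 4 -> halt
Total steps = 4

4


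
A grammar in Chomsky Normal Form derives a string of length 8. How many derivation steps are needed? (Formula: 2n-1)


Chomsky Normal Form derivation:
String length n = 8
Each step either:
  - Splits a nonterminal into two (n-1 such steps)
  - Converts a nonterminal to terminal (n such steps)
Total = (n-1) + n = 2n - 1
= 2(8) - 1
= 16 - 1
= 15

15


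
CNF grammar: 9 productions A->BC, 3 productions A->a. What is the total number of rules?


CNF allows two rule forms:
  A -> BC (binary): 9 rules
  A -> a (terminal): 3 rules
Total = 9 + 3 = 12

12


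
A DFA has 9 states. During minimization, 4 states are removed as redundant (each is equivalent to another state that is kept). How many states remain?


Original DFA: 9 states
Redundant states removed: 4
Minimized states = original - removed
= 9 - 4
= 5

5


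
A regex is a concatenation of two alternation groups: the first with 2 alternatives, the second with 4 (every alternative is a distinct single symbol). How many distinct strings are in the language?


First group: 2 alternatives
Second group: 4 alternatives
Concatenation: each choice from group 1 pairs with each from group 2
Total = 2 x 4 = 8

8


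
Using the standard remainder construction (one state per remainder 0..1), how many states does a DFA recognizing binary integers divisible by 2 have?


Divisibility by 2 is tracked via the remainder mod 2: 0, 1, ..., 1
The construction assigns one state to each remainder
Number of remainders = 2

2


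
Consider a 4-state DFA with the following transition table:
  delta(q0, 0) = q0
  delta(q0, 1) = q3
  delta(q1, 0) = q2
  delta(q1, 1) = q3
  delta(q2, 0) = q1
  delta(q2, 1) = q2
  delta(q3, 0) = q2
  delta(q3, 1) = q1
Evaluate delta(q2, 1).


Looking up transition function:
delta(q2, 1) in the table
Row: q2, Column: 1
Result: q2

q2


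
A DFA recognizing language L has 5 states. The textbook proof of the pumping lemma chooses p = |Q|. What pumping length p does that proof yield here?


Pumping lemma for regular languages (standard proof):
Take p = |Q|, the number of DFA states.
Any string of length >= |Q| passes through |Q|+1 states while reading its first |Q| symbols,
so by pigeonhole some state repeats, giving the loop that can be pumped.
Here |Q| = 5
Therefore the proof uses p = 5

5


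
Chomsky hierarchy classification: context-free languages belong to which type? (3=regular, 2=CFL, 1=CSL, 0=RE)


Chomsky hierarchy levels:
  Type 3: Regular (DFA/NFA/regex)
  Type 2: Context-free (PDA)
  Type 1: Context-sensitive
  Type 0: Recursively enumerable (TM)
'context-free' corresponds to Type 2

2


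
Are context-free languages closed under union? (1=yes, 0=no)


CFL closure properties:
  Closed under: union, concatenation, Kleene star
  NOT closed under: intersection, complement
Operation 'union' is in closed list -> Yes (closed)

1


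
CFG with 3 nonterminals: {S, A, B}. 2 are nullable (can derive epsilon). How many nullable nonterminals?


Nonterminals: {S, A, B}
A nonterminal is nullable if it can derive epsilon
Counting nullable nonterminals: 2
Total nullable = 2

2


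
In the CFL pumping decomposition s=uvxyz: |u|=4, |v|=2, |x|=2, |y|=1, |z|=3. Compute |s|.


|s| = |u| + |v| + |x| + |y| + |z|
= 4 + 2 + 2 + 1 + 3
= 6 + 2 + 4
= 8 + 4
= 12

12


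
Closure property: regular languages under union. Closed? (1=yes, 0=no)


Regular languages are closed under:
- Union (DFA product construction)
- Intersection (DFA product construction)
- Complement (swap accept/reject states)
- Concatenation (NFA construction)
- Kleene star (NFA construction)
union is in this list
Therefore: closed

1


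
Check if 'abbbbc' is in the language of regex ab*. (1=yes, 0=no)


Pattern: ab*
String: 'abbbbc'
Pattern requires: exactly one 'a' followed by zero or more 'b's
First char is 'a' -> OK
Rest 'bbbbc': all b's? No
Result: 0

0


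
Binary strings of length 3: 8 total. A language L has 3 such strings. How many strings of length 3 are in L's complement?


Alphabet: {0,1}
String length: 3
Total strings of length 3 = 2^3 = 8
Strings in L = 3
Complement = total - |L|
= 8 - 3
= 5

5


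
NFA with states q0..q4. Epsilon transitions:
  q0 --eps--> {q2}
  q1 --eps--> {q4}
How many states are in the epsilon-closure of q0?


Starting from q0
Initialize closure = {q0}
Follow epsilon from q0 -> add q2
Final closure: {q0, q2}
Size = 2

2


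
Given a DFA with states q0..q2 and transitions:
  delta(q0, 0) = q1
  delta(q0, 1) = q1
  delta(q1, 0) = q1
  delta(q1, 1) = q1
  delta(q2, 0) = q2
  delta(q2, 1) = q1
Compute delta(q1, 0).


Looking up transition function:
delta(q1, 0) in the table
Row: q1, Column: 0
Result: q1

q1


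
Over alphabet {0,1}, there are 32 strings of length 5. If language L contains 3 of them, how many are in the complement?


Alphabet: {0,1}
String length: 5
Total strings of length 5 = 2^5 = 32
Strings in L = 3
Complement = total - |L|
= 32 - 3
= 29

29


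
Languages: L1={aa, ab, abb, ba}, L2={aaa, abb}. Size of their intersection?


L1 = {aa, ab, abb, ba}
L2 = {aaa, abb}
Checking each string in L1 against L2:
  'aa': in L2? No
  'ab': in L2? No
  'abb': in L2? Yes
  'ba': in L2? No
Intersection = {abb}
|L1 ∩ L2| = 1

1


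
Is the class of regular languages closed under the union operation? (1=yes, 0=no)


Regular languages are closed under:
- Union (DFA product construction)
- Intersection (DFA product construction)
- Complement (swap accept/reject states)
- Concatenation (NFA construction)
- Kleene star (NFA construction)
union is in this list
Therefore: closed

1


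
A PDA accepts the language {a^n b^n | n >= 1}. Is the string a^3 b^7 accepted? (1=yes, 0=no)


Language requires equal numbers of a's and b's
PDA pushes for each 'a', pops for each 'b'
Number of a's = 3
Number of b's = 7
3 != 7 -> Reject

0


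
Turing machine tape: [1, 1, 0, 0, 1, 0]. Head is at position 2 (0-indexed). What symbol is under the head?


Tape: [1, 1, 0, 0, 1, 0]
Positions: 0 1 2 3 4 5
Values:    1 1 0 0 1 0
Head at position 2
tape[2] = 0

0


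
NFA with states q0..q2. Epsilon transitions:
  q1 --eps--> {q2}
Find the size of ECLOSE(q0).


Starting from q0
Initialize closure = {q0}
q0 has no outgoing epsilon transitions -> nothing to add
Final closure: {q0}
Size = 1

1


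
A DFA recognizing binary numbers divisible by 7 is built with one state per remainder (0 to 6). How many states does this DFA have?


Divisibility by 7 is tracked via the remainder mod 7: 0, 1, ..., 6
The construction assigns one state to each remainder
Number of remainders = 7

7


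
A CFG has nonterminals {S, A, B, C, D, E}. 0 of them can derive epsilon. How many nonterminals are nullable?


Nonterminals: {S, A, B, C, D, E}
A nonterminal is nullable if it can derive epsilon
Counting nullable nonterminals: 0
Total nullable = 0

0


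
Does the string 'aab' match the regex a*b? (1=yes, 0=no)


Pattern: a*b
String: 'aab'
Pattern requires: zero or more 'a's followed by exactly one 'b'
Found 2 leading 'a's
Remaining: 'b'
Remaining is exactly 'b' -> match
Result: 1

1


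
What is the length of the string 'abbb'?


String: 'abbb'
Counting characters:
  'a' appears 1 time(s)
  'b' appears 3 time(s)
Total length = 1 + 3 = 4

4


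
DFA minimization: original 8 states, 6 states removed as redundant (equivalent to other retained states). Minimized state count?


Original DFA: 8 states
Redundant states removed: 6
Minimized states = original - removed
= 8 - 6
= 2

2


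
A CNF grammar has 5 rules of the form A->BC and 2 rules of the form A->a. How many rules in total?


CNF allows two rule forms:
  A -> BC (binary): 5 rules
  A -> a (terminal): 2 rules
Total = 5 + 2 = 7

7


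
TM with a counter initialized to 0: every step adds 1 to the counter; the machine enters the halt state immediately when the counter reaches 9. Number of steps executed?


Counter starts at 0. Counting sequence:
  Step 1: counter = 1
  Step 2: counter = 2
  Step 3: counter = 3
  Step 4: counter = 4
  Step 5: counter = 5
  Step 6: counter = 6
  ...
  Step 9: counter = 9
Counter reached 9 -> halt
Total steps = 9

9


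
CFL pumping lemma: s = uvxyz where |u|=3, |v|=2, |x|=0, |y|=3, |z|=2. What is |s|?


|s| = |u| + |v| + |x| + |y| + |z|
= 3 + 2 + 0 + 3 + 2
= 5 + 0 + 5
= 5 + 5
= 10

10


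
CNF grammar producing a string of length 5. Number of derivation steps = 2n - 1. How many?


Chomsky Normal Form derivation:
String length n = 5
Each step either:
  - Splits a nonterminal into two (n-1 such steps)
  - Converts a nonterminal to terminal (n such steps)
Total = (n-1) + n = 2n - 1
= 2(5) - 1
= 10 - 1
= 9

9


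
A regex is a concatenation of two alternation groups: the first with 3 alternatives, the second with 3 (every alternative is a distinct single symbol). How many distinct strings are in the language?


First group: 3 alternatives
Second group: 3 alternatives
Concatenation: each choice from group 1 pairs with each from group 2
Total = 3 x 3 = 9

9


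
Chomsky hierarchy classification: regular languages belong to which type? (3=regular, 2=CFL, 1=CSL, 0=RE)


Chomsky hierarchy levels:
  Type 3: Regular (DFA/NFA/regex)
  Type 2: Context-free (PDA)
  Type 1: Context-sensitive
  Type 0: Recursively enumerable (TM)
'regular' corresponds to Type 3

3


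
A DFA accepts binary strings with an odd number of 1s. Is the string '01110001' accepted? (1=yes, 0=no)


DFA has 2 states: q_even (start, accept=no) and q_odd
Processing string '01110001' character by character:
  Position 0: read '0', 1-count=0 -> q_even (no change)
  Position 1: read '1', 1-count=1 -> q_odd
  Position 2: read '1', 1-count=2 -> q_even
  Position 3: read '1', 1-count=3 -> q_odd
  Position 4: read '0', 1-count=3 -> q_odd (no change)
  Position 5: read '0', 1-count=3 -> q_odd (no change)
  Position 6: read '0', 1-count=3 -> q_odd (no change)
  Position 7: read '1', 1-count=4 -> q_even
Final state: q_even, total 1s = 4 (even); the DFA requires an odd count -> reject

0


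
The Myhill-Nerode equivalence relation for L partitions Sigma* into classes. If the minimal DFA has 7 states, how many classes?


Myhill-Nerode theorem:
Number of equivalence classes = number of states in minimal DFA
Minimal DFA states = 7
Therefore equivalence classes = 7

7


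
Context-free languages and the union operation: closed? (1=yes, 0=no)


CFL closure properties:
  Closed under: union, concatenation, Kleene star
  NOT closed under: intersection, complement
Operation 'union' is in closed list -> Yes (closed)

1


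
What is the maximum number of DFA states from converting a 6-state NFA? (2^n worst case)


NFA has 6 states
Subset construction: each DFA state = subset of NFA states
Maximum subsets = 2^6
2^6 = 64

64


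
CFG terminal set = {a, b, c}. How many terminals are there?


Terminal symbols: a, b, c
Counting each: a (#1), b (#2), c (#3)
Total = 3

3


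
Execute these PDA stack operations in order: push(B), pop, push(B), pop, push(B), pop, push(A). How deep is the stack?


Tracing stack operations:
  push(B) -> stack = [B], depth=1
  pop -> removed B, stack = [], depth=0
  push(B) -> stack = [B], depth=1
  pop -> removed B, stack = [], depth=0
  push(B) -> stack = [B], depth=1
  pop -> removed B, stack = [], depth=0
  push(A) -> stack = [A], depth=1
Final depth = 1

1


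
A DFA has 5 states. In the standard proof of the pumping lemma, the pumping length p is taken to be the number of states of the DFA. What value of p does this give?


Pumping lemma for regular languages (standard proof):
Take p = |Q|, the number of DFA states.
Any string of length >= |Q| passes through |Q|+1 states while reading its first |Q| symbols,
so by pigeonhole some state repeats, giving the loop that can be pumped.
Here |Q| = 5
Therefore the proof uses p = 5

5


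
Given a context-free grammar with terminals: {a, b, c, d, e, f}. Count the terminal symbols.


Terminal symbols: a, b, c, d, e, f
Counting each: a (#1), b (#2), c (#3), d (#4), e (#5), f (#6)
Total = 6

6


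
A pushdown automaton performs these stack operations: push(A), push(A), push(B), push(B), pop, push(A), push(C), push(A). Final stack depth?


Tracing stack operations:
  push(A) -> stack = [A], depth=1
  push(A) -> stack = [A,A], depth=2
  push(B) -> stack = [A,A,B], depth=3
  push(B) -> stack = [A,A,B,B], depth=4
  pop -> removed B, stack = [A,A,B], depth=3
  push(A) -> stack = [A,A,B,A], depth=4
  push(C) -> stack = [A,A,B,A,C], depth=5
  push(A) -> stack = [A,A,B,A,C,A], depth=6
Final depth = 6

6


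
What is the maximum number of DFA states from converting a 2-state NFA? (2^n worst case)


NFA has 2 states
Subset construction: each DFA state = subset of NFA states
Maximum subsets = 2^2
2^2 = 4

4


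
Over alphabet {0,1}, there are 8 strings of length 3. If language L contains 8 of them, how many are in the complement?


Alphabet: {0,1}
String length: 3
Total strings of length 3 = 2^3 = 8
Strings in L = 8
Complement = total - |L|
= 8 - 8
= 0

0


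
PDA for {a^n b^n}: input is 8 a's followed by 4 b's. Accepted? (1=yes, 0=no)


Language requires equal numbers of a's and b's
PDA pushes for each 'a', pops for each 'b'
Number of a's = 8
Number of b's = 4
8 != 4 -> Reject

0


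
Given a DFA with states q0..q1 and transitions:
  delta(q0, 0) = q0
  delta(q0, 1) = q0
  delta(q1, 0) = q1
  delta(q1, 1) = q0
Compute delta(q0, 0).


Looking up transition function:
delta(q0, 0) in the table
Row: q0, Column: 0
Result: q0

q0


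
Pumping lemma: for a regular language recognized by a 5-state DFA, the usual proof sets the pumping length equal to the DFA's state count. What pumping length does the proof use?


Pumping lemma for regular languages (standard proof):
Take p = |Q|, the number of DFA states.
Any string of length >= |Q| passes through |Q|+1 states while reading its first |Q| symbols,
so by pigeonhole some state repeats, giving the loop that can be pumped.
Here |Q| = 5
Therefore the proof uses p = 5

5


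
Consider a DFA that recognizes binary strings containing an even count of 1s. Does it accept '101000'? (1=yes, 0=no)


DFA has 2 states: q_even (start, accept=yes) and q_odd
Processing string '101000' character by character:
  Position 0: read '1', 1-count=1 -> q_odd
  Position 1: read '0', 1-count=1 -> q_odd (no change)
  Position 2: read '1', 1-count=2 -> q_even
  Position 3: read '0', 1-count=2 -> q_even (no change)
  Position 4: read '0', 1-count=2 -> q_even (no change)
  Position 5: read '0', 1-count=2 -> q_even (no change)
Final state: q_even, total 1s = 2 (even); the DFA requires an even count -> accept

1
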